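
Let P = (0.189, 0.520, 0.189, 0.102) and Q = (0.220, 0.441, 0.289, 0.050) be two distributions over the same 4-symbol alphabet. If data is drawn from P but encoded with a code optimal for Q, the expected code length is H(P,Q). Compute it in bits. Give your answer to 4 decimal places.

H(P,Q) = −Σ p·log₂ q.
  −0.189·log₂(0.220) = 0.41286
  −0.520·log₂(0.441) = 0.61420
  −0.189·log₂(0.289) = 0.33847
  −0.102·log₂(0.050) = 0.44084
H(P,Q) = 1.8064 bits.

1.8064 bits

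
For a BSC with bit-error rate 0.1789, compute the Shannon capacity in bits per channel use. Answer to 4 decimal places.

0.3223 bits

Binary symmetric channel: C = 1 − h₂(ε) where h₂ is the binary entropy function.
h₂(0.1789) = −0.1789·log₂0.1789 − 0.8211·log₂0.8211 = 0.6777.
C = 1 − 0.6777 = 0.3223 bits per channel use.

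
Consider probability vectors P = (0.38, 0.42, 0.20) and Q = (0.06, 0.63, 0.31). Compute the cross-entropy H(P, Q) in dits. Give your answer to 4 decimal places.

0.6503 dits

H(P,Q) = −Σ p·log₁₀ q.
  −0.38·log₁₀(0.06) = 0.46430
  −0.42·log₁₀(0.63) = 0.08428
  −0.20·log₁₀(0.31) = 0.10173
H(P,Q) = 0.6503 dits.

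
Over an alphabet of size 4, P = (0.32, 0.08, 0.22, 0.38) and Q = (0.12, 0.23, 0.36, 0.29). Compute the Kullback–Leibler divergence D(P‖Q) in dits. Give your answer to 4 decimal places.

0.0972 dits

D(P‖Q) = Σ p·log₁₀(p/q).
  0.32·log₁₀(0.32/0.12) = 0.13631
  0.08·log₁₀(0.08/0.23) = -0.03669
  0.22·log₁₀(0.22/0.36) = -0.04705
  0.38·log₁₀(0.38/0.29) = 0.04461
D(P‖Q) = 0.0972 dits.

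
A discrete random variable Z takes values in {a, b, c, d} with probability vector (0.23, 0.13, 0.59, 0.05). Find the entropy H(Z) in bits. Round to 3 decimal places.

1.536 bits

H(Z) = −Σ p·log₂ p.
  −(0.23)·log₂(0.23) = 0.4877
  −(0.13)·log₂(0.13) = 0.3826
  −(0.59)·log₂(0.59) = 0.4491
  −(0.05)·log₂(0.05) = 0.2161
Sum: 0.4877 + 0.3826 + 0.4491 + 0.2161 = 1.536 bits.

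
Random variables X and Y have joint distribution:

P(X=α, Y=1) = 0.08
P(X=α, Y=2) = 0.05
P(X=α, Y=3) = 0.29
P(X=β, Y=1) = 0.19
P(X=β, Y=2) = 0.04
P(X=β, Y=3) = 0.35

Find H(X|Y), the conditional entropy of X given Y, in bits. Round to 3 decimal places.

Chain rule: H(X|Y) = H(X,Y) − H(Y).
Marginals: p(X) = (0.4200, 0.5800), p(Y) = (0.2700, 0.0900, 0.6400).
H(X,Y) = 2.1966 bits; H(Y) = 1.2347 bits.
H(X|Y) = 2.1966 − 1.2347 = 0.962 bits.

0.962 bits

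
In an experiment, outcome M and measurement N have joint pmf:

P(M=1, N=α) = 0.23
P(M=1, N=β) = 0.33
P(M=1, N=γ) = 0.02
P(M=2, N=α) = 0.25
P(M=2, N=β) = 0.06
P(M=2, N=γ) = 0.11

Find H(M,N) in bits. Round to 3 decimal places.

2.222 bits

H(M,N) = −Σ p(x,y)·log₂ p(x,y) over all 6 cells.
  cell (1,α): −0.23·log₂0.23 = 0.4877
  cell (1,β): −0.33·log₂0.33 = 0.5278
  cell (1,γ): −0.02·log₂0.02 = 0.1129
  cell (2,α): −0.25·log₂0.25 = 0.5000
  cell (2,β): −0.06·log₂0.06 = 0.2435
  cell (2,γ): −0.11·log₂0.11 = 0.3503
Sum = 2.222 bits.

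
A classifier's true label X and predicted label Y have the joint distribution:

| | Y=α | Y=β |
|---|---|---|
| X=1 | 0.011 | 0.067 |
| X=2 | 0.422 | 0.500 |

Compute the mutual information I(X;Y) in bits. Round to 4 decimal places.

Marginals: p(X) = (0.0780, 0.9220), p(Y) = (0.4330, 0.5670).
I(X;Y) = Σ p(x,y)·log₂[p(x,y)/(p(x)p(y))].
  (1,α): 0.011·log₂(0.3257) = -0.01780
  (1,β): 0.067·log₂(1.5149) = 0.04015
  (2,α): 0.422·log₂(1.0570) = 0.03378
  (2,β): 0.500·log₂(0.9564) = -0.03213
Sum = 0.0240 bits.

0.0240 bits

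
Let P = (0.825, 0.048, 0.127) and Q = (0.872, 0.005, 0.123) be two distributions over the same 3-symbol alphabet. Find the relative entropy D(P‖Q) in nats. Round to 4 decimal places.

D(P‖Q) = Σ p·ln(p/q).
  0.825·ln(0.825/0.872) = -0.04571
  0.048·ln(0.048/0.005) = 0.10856
  0.127·ln(0.127/0.123) = 0.00406
D(P‖Q) = 0.0669 nats.

0.0669 nats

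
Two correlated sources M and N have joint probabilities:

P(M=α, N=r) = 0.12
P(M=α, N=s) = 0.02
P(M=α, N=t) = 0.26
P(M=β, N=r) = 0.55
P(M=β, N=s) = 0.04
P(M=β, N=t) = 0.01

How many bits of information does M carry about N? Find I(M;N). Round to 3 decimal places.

0.400 bits

Marginals: p(M) = (0.4000, 0.6000), p(N) = (0.6700, 0.0600, 0.2700).
I(M;N) = H(M) + H(N) − H(M,N).
H(M) = 0.9710, H(N) = 1.1407, H(M,N) = 1.7118.
I(M;N) = 0.9710 + 1.1407 − 1.7118 = 0.400 bits.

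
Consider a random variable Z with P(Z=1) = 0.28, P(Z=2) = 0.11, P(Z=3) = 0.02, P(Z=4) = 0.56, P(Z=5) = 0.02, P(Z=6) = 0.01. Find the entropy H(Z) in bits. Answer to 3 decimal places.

H(Z) = −Σ p·log₂ p.
  −(0.28)·log₂(0.28) = 0.5142
  −(0.11)·log₂(0.11) = 0.3503
  −(0.02)·log₂(0.02) = 0.1129
  −(0.56)·log₂(0.56) = 0.4684
  −(0.02)·log₂(0.02) = 0.1129
  −(0.01)·log₂(0.01) = 0.0664
Sum: 0.5142 + 0.3503 + 0.1129 + 0.4684 + 0.1129 + 0.0664 = 1.625 bits.

1.625 bits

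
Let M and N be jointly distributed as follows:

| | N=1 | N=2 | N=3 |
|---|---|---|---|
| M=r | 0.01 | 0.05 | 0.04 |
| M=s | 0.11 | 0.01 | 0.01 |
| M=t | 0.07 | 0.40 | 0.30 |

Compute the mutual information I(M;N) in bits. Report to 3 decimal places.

0.236 bits

Marginals: p(M) = (0.1000, 0.1300, 0.7700), p(N) = (0.1900, 0.4600, 0.3500).
I(M;N) = H(M) + H(N) − H(M,N).
H(M) = 1.0052, H(N) = 1.5007, H(M,N) = 2.2699.
I(M;N) = 1.0052 + 1.5007 − 2.2699 = 0.236 bits.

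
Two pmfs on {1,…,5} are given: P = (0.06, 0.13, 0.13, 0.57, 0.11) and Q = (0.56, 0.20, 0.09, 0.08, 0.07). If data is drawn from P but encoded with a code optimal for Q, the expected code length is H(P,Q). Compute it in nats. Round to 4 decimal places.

2.2892 nats

H(P,Q) = −Σ p·ln q.
  −0.06·ln(0.56) = 0.03479
  −0.13·ln(0.20) = 0.20923
  −0.13·ln(0.09) = 0.31303
  −0.57·ln(0.08) = 1.43967
  −0.11·ln(0.07) = 0.29252
H(P,Q) = 2.2892 nats.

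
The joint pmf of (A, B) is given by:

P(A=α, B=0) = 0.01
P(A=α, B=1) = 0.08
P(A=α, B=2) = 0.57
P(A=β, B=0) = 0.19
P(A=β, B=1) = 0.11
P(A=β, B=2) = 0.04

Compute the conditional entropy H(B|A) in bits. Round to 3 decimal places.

Marginals: p(A) = (0.6600, 0.3400), p(B) = (0.2000, 0.1900, 0.6100).
H(B|A) = Σ p(A) · H(B|A=·).
  A=α: p=0.6600, H(B|A=α) = 0.6433
  A=β: p=0.3400, H(B|A=β) = 1.3591
Weighted sum = 0.887 bits.

0.887 bits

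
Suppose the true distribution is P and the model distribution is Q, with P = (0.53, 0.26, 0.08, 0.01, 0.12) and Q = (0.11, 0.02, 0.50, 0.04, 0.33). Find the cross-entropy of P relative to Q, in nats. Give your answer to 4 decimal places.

2.4077 nats

H(P,Q) = −Σ p·ln q.
  −0.53·ln(0.11) = 1.16986
  −0.26·ln(0.02) = 1.01713
  −0.08·ln(0.50) = 0.05545
  −0.01·ln(0.04) = 0.03219
  −0.12·ln(0.33) = 0.13304
H(P,Q) = 2.4077 nats.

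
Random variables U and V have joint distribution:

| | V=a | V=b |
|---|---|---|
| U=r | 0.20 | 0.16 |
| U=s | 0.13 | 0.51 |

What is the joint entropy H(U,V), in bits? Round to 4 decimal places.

1.7655 bits

H(U,V) = −Σ p(x,y)·log₂ p(x,y) over all 4 cells.
  cell (r,a): −0.20·log₂0.20 = 0.46439
  cell (r,b): −0.16·log₂0.16 = 0.42302
  cell (s,a): −0.13·log₂0.13 = 0.38264
  cell (s,b): −0.51·log₂0.51 = 0.49543
Sum = 1.7655 bits.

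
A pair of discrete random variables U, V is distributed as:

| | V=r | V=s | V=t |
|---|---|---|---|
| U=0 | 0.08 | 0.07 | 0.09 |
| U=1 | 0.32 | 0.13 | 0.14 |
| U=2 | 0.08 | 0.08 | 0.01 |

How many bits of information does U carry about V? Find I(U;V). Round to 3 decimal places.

0.066 bits

Marginals: p(U) = (0.2400, 0.5900, 0.1700), p(V) = (0.4800, 0.2800, 0.2400).
I(U;V) = Σ p(x,y)·log₂[p(x,y)/(p(x)p(y))].
  (0,r): 0.08·log₂(0.6944) = -0.0421
  (0,s): 0.07·log₂(1.0417) = 0.0041
  (0,t): 0.09·log₂(1.5625) = 0.0579
  (1,r): 0.32·log₂(1.1299) = 0.0564
  (1,s): 0.13·log₂(0.7869) = -0.0449
  (1,t): 0.14·log₂(0.9887) = -0.0023
  (2,r): 0.08·log₂(0.9804) = -0.0023
  (2,s): 0.08·log₂(1.6807) = 0.0599
  (2,t): 0.01·log₂(0.2451) = -0.0203
Sum = 0.066 bits.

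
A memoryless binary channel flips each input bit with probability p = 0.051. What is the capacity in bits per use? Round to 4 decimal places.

0.7094 bits

Binary symmetric channel: C = 1 − h₂(ε) where h₂ is the binary entropy function.
h₂(0.051) = −0.051·log₂0.051 − 0.949·log₂0.949 = 0.2906.
C = 1 − 0.2906 = 0.7094 bits per channel use.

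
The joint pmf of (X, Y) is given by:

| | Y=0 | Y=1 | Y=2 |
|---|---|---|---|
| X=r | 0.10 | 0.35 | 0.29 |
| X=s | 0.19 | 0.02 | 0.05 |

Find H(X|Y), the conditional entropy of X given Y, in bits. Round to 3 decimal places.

Chain rule: H(X|Y) = H(X,Y) − H(Y).
Marginals: p(X) = (0.7400, 0.2600), p(Y) = (0.2900, 0.3700, 0.3400).
H(X,Y) = 2.1644 bits; H(Y) = 1.5778 bits.
H(X|Y) = 2.1644 − 1.5778 = 0.587 bits.

0.587 bits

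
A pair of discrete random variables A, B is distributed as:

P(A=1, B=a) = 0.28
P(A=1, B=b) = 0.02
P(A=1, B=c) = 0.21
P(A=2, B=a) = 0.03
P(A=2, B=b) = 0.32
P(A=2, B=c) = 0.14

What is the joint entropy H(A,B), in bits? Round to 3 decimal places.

H(A,B) = −Σ p(x,y)·log₂ p(x,y) over all 6 cells.
  cell (1,a): −0.28·log₂0.28 = 0.5142
  cell (1,b): −0.02·log₂0.02 = 0.1129
  cell (1,c): −0.21·log₂0.21 = 0.4728
  cell (2,a): −0.03·log₂0.03 = 0.1518
  cell (2,b): −0.32·log₂0.32 = 0.5260
  cell (2,c): −0.14·log₂0.14 = 0.3971
Sum = 2.175 bits.

2.175 bits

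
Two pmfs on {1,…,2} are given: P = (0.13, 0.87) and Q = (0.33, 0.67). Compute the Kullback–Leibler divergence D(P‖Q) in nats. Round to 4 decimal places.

0.1062 nats

D(P‖Q) = Σ p·ln(p/q).
  0.13·ln(0.13/0.33) = -0.12110
  0.87·ln(0.87/0.67) = 0.22726
D(P‖Q) = 0.1062 nats.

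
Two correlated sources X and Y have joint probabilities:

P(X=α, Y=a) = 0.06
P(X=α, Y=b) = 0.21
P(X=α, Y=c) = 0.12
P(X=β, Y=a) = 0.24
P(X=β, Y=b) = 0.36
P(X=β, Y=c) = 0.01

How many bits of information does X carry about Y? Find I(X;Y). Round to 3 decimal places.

Marginals: p(X) = (0.3900, 0.6100), p(Y) = (0.3000, 0.5700, 0.1300).
I(X;Y) = H(X) + H(Y) − H(X,Y).
H(X) = 0.9648, H(Y) = 1.3660, H(X,Y) = 2.1746.
I(X;Y) = 0.9648 + 1.3660 − 2.1746 = 0.156 bits.

0.156 bits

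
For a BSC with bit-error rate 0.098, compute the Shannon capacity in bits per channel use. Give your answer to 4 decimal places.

0.5374 bits

Binary symmetric channel: C = 1 − h₂(ε) where h₂ is the binary entropy function.
h₂(0.098) = −0.098·log₂0.098 − 0.902·log₂0.902 = 0.4626.
C = 1 − 0.4626 = 0.5374 bits per channel use.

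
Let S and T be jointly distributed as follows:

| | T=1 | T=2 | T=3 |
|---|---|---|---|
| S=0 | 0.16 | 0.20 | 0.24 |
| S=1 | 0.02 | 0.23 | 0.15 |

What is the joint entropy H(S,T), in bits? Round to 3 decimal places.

H(S,T) = −Σ p(x,y)·log₂ p(x,y) over all 6 cells.
  cell (0,1): −0.16·log₂0.16 = 0.4230
  cell (0,2): −0.20·log₂0.20 = 0.4644
  cell (0,3): −0.24·log₂0.24 = 0.4941
  cell (1,1): −0.02·log₂0.02 = 0.1129
  cell (1,2): −0.23·log₂0.23 = 0.4877
  cell (1,3): −0.15·log₂0.15 = 0.4105
Sum = 2.393 bits.

2.393 bits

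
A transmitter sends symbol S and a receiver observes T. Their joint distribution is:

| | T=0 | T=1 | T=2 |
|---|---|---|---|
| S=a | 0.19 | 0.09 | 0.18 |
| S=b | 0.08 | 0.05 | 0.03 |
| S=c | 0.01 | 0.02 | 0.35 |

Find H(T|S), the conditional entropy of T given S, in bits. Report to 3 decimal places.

Marginals: p(S) = (0.4600, 0.1600, 0.3800), p(T) = (0.2800, 0.1600, 0.5600).
H(T|S) = Σ p(S) · H(T|S=·).
  S=a: p=0.4600, H(T|S=a) = 1.5171
  S=b: p=0.1600, H(T|S=b) = 1.4772
  S=c: p=0.3800, H(T|S=c) = 0.4710
Weighted sum = 1.113 bits.

1.113 bits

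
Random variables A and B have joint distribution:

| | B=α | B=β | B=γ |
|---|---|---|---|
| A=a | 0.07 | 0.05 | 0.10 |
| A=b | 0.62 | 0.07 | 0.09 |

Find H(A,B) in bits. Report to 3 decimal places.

1.826 bits

H(A,B) = −Σ p(x,y)·log₂ p(x,y) over all 6 cells.
  cell (a,α): −0.07·log₂0.07 = 0.2686
  cell (a,β): −0.05·log₂0.05 = 0.2161
  cell (a,γ): −0.10·log₂0.10 = 0.3322
  cell (b,α): −0.62·log₂0.62 = 0.4276
  cell (b,β): −0.07·log₂0.07 = 0.2686
  cell (b,γ): −0.09·log₂0.09 = 0.3127
Sum = 1.826 bits.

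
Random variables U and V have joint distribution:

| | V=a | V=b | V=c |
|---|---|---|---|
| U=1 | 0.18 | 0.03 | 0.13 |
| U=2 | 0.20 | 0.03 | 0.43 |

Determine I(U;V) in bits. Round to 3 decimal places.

0.048 bits

Marginals: p(U) = (0.3400, 0.6600), p(V) = (0.3800, 0.0600, 0.5600).
I(U;V) = Σ p(x,y)·log₂[p(x,y)/(p(x)p(y))].
  (1,a): 0.18·log₂(1.3932) = 0.0861
  (1,b): 0.03·log₂(1.4706) = 0.0167
  (1,c): 0.13·log₂(0.6828) = -0.0716
  (2,a): 0.20·log₂(0.7974) = -0.0653
  (2,b): 0.03·log₂(0.7576) = -0.0120
  (2,c): 0.43·log₂(1.1634) = 0.0939
Sum = 0.048 bits.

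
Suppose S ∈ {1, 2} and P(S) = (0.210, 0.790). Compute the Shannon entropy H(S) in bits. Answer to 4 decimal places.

H(S) = −Σ p·log₂ p.
  −(0.210)·log₂(0.210) = 0.47282
  −(0.790)·log₂(0.790) = 0.26866
Sum: 0.47282 + 0.26866 = 0.7415 bits.

0.7415 bits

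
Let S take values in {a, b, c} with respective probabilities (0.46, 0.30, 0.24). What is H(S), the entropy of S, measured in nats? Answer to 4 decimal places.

H(S) = −Σ p·ln p.
  −(0.46)·ln(0.46) = 0.35720
  −(0.30)·ln(0.30) = 0.36119
  −(0.24)·ln(0.24) = 0.34251
Sum: 0.35720 + 0.36119 + 0.34251 = 1.0609 nats.

1.0609 nats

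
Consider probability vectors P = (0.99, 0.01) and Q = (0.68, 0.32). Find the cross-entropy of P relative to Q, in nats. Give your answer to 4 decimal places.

H(P,Q) = −Σ p·ln q.
  −0.99·ln(0.68) = 0.38181
  −0.01·ln(0.32) = 0.01139
H(P,Q) = 0.3932 nats.

0.3932 nats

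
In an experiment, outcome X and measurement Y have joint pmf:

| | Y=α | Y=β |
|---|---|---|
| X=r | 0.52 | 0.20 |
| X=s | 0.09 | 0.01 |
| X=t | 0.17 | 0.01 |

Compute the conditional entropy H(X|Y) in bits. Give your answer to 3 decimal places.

Chain rule: H(X|Y) = H(X,Y) − H(Y).
Marginals: p(X) = (0.7200, 0.1000, 0.1800), p(Y) = (0.7800, 0.2200).
H(X,Y) = 1.8351 bits; H(Y) = 0.7602 bits.
H(X|Y) = 1.8351 − 0.7602 = 1.075 bits.

1.075 bits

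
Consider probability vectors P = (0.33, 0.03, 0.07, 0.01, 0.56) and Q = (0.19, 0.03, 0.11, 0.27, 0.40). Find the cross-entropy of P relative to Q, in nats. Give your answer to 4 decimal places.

1.3340 nats

H(P,Q) = −Σ p·ln q.
  −0.33·ln(0.19) = 0.54804
  −0.03·ln(0.03) = 0.10520
  −0.07·ln(0.11) = 0.15451
  −0.01·ln(0.27) = 0.01309
  −0.56·ln(0.40) = 0.51312
H(P,Q) = 1.3340 nats.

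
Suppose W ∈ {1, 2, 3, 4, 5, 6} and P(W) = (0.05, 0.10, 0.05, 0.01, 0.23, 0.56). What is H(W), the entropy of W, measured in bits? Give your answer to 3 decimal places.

1.787 bits

H(W) = −Σ p·log₂ p.
  −(0.05)·log₂(0.05) = 0.2161
  −(0.10)·log₂(0.10) = 0.3322
  −(0.05)·log₂(0.05) = 0.2161
  −(0.01)·log₂(0.01) = 0.0664
  −(0.23)·log₂(0.23) = 0.4877
  −(0.56)·log₂(0.56) = 0.4684
Sum: 0.2161 + 0.3322 + 0.2161 + 0.0664 + 0.4877 + 0.4684 = 1.787 bits.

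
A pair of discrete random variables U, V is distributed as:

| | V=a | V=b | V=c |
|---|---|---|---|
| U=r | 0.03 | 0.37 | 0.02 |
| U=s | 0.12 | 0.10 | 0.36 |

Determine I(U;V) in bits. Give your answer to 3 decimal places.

Marginals: p(U) = (0.4200, 0.5800), p(V) = (0.1500, 0.4700, 0.3800).
I(U;V) = H(U) + H(V) − H(U,V).
H(U) = 0.9815, H(V) = 1.4530, H(U,V) = 2.0252.
I(U;V) = 0.9815 + 1.4530 − 2.0252 = 0.409 bits.

0.409 bits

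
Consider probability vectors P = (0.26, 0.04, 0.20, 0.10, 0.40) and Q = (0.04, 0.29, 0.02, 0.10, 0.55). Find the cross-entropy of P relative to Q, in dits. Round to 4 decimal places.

H(P,Q) = −Σ p·log₁₀ q.
  −0.26·log₁₀(0.04) = 0.36346
  −0.04·log₁₀(0.29) = 0.02150
  −0.20·log₁₀(0.02) = 0.33979
  −0.10·log₁₀(0.10) = 0.10000
  −0.40·log₁₀(0.55) = 0.10385
H(P,Q) = 0.9286 dits.

0.9286 dits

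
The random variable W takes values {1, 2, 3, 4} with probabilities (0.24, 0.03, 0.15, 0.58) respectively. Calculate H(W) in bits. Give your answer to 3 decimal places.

1.512 bits

H(W) = −Σ p·log₂ p.
  −(0.24)·log₂(0.24) = 0.4941
  −(0.03)·log₂(0.03) = 0.1518
  −(0.15)·log₂(0.15) = 0.4105
  −(0.58)·log₂(0.58) = 0.4558
Sum: 0.4941 + 0.1518 + 0.4105 + 0.4558 = 1.512 bits.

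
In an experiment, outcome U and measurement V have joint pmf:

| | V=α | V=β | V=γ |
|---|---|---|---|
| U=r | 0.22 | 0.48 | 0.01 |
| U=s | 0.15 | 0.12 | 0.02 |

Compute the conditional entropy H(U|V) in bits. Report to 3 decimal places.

0.821 bits

Chain rule: H(U|V) = H(U,V) − H(V).
Marginals: p(U) = (0.7100, 0.2900), p(V) = (0.3700, 0.6000, 0.0300).
H(U,V) = 1.9458 bits; H(V) = 1.1247 bits.
H(U|V) = 1.9458 − 1.1247 = 0.821 bits.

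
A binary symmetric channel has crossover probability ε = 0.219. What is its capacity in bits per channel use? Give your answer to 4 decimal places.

Binary symmetric channel: C = 1 − h₂(ε) where h₂ is the binary entropy function.
h₂(0.219) = −0.219·log₂0.219 − 0.781·log₂0.781 = 0.7583.
C = 1 − 0.7583 = 0.2417 bits per channel use.

0.2417 bits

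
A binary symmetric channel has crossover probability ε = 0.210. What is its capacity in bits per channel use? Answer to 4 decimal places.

Binary symmetric channel: C = 1 − h₂(ε) where h₂ is the binary entropy function.
h₂(0.210) = −0.210·log₂0.210 − 0.790·log₂0.790 = 0.7415.
C = 1 − 0.7415 = 0.2585 bits per channel use.

0.2585 bits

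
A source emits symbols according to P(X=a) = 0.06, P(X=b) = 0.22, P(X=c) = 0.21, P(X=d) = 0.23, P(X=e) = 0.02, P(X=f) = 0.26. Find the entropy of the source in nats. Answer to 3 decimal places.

1.596 nats

H(X) = −Σ p·ln p.
  −(0.06)·ln(0.06) = 0.1688
  −(0.22)·ln(0.22) = 0.3331
  −(0.21)·ln(0.21) = 0.3277
  −(0.23)·ln(0.23) = 0.3380
  −(0.02)·ln(0.02) = 0.0782
  −(0.26)·ln(0.26) = 0.3502
Sum: 0.1688 + 0.3331 + 0.3277 + 0.3380 + 0.0782 + 0.3502 = 1.596 nats.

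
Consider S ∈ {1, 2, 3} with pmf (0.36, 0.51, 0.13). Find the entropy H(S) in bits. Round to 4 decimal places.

H(S) = −Σ p·log₂ p.
  −(0.36)·log₂(0.36) = 0.53062
  −(0.51)·log₂(0.51) = 0.49543
  −(0.13)·log₂(0.13) = 0.38264
Sum: 0.53062 + 0.49543 + 0.38264 = 1.4087 bits.

1.4087 bits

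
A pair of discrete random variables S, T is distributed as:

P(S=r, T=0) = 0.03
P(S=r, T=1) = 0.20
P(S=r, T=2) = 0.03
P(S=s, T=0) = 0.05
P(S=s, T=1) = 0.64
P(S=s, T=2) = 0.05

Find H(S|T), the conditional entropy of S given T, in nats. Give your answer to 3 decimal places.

0.567 nats

Marginals: p(S) = (0.2600, 0.7400), p(T) = (0.0800, 0.8400, 0.0800).
H(S|T) = Σ p(T) · H(S|T=·).
  T=0: p=0.0800, H(S|T=0) = 0.6616
  T=1: p=0.8400, H(S|T=1) = 0.5489
  T=2: p=0.0800, H(S|T=2) = 0.6616
Weighted sum = 0.567 nats.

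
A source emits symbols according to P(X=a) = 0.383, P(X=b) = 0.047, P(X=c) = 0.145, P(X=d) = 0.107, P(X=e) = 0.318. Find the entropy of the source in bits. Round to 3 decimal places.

H(X) = −Σ p·log₂ p.
  −(0.383)·log₂(0.383) = 0.5303
  −(0.047)·log₂(0.047) = 0.2073
  −(0.145)·log₂(0.145) = 0.4040
  −(0.107)·log₂(0.107) = 0.3450
  −(0.318)·log₂(0.318) = 0.5256
Sum: 0.5303 + 0.2073 + 0.4040 + 0.3450 + 0.5256 = 2.012 bits.

2.012 bits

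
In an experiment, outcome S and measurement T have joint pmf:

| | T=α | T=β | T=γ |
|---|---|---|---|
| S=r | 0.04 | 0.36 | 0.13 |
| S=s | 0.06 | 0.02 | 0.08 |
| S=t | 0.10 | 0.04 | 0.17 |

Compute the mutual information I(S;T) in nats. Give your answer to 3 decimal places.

Marginals: p(S) = (0.5300, 0.1600, 0.3100), p(T) = (0.2000, 0.4200, 0.3800).
I(S;T) = H(S) + H(T) − H(S,T).
H(S) = 0.9928, H(T) = 1.0539, H(S,T) = 1.8711.
I(S;T) = 0.9928 + 1.0539 − 1.8711 = 0.176 nats.

0.176 nats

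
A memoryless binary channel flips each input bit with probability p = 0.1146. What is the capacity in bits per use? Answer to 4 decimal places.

Binary symmetric channel: C = 1 − h₂(ε) where h₂ is the binary entropy function.
h₂(0.1146) = −0.1146·log₂0.1146 − 0.8854·log₂0.8854 = 0.5136.
C = 1 − 0.5136 = 0.4864 bits per channel use.

0.4864 bits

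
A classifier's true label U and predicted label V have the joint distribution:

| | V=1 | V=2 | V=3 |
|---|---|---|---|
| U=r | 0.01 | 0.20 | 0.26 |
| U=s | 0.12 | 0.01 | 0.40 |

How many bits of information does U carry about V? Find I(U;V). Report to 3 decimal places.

0.250 bits

Marginals: p(U) = (0.4700, 0.5300), p(V) = (0.1300, 0.2100, 0.6600).
I(U;V) = H(U) + H(V) − H(U,V).
H(U) = 0.9974, H(V) = 1.2511, H(U,V) = 1.9984.
I(U;V) = 0.9974 + 1.2511 − 1.9984 = 0.250 bits.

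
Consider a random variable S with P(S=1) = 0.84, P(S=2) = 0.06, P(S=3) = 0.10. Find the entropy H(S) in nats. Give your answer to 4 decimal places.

H(S) = −Σ p·ln p.
  −(0.84)·ln(0.84) = 0.14646
  −(0.06)·ln(0.06) = 0.16880
  −(0.10)·ln(0.10) = 0.23026
Sum: 0.14646 + 0.16880 + 0.23026 = 0.5455 nats.

0.5455 nats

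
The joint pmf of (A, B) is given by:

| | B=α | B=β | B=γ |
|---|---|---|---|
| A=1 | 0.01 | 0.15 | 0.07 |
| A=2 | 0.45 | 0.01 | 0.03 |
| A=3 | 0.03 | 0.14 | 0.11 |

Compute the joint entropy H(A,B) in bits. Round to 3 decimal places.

H(A,B) = −Σ p(x,y)·log₂ p(x,y) over all 9 cells.
  cell (1,α): −0.01·log₂0.01 = 0.0664
  cell (1,β): −0.15·log₂0.15 = 0.4105
  cell (1,γ): −0.07·log₂0.07 = 0.2686
  cell (2,α): −0.45·log₂0.45 = 0.5184
  cell (2,β): −0.01·log₂0.01 = 0.0664
  cell (2,γ): −0.03·log₂0.03 = 0.1518
  cell (3,α): −0.03·log₂0.03 = 0.1518
  cell (3,β): −0.14·log₂0.14 = 0.3971
  cell (3,γ): −0.11·log₂0.11 = 0.3503
Sum = 2.381 bits.

2.381 bits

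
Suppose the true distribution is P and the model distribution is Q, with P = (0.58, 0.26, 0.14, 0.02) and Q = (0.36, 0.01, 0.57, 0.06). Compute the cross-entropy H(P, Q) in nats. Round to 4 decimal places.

1.9249 nats

H(P,Q) = −Σ p·ln q.
  −0.58·ln(0.36) = 0.59256
  −0.26·ln(0.01) = 1.19734
  −0.14·ln(0.57) = 0.07870
  −0.02·ln(0.06) = 0.05627
H(P,Q) = 1.9249 nats.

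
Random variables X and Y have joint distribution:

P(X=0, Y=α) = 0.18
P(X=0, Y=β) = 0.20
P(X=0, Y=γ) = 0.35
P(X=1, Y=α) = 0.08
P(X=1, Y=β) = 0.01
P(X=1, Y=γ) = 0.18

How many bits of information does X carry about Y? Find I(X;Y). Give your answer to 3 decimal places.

0.062 bits

Marginals: p(X) = (0.7300, 0.2700), p(Y) = (0.2600, 0.2100, 0.5300).
I(X;Y) = H(X) + H(Y) − H(X,Y).
H(X) = 0.8415, H(Y) = 1.4636, H(X,Y) = 2.2430.
I(X;Y) = 0.8415 + 1.4636 − 2.2430 = 0.062 bits.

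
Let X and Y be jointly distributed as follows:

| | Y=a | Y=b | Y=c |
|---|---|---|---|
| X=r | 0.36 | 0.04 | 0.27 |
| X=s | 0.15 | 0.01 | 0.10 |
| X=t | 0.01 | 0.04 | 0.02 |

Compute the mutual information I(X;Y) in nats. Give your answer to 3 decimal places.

Marginals: p(X) = (0.6700, 0.2600, 0.0700), p(Y) = (0.5200, 0.0900, 0.3900).
I(X;Y) = H(X) + H(Y) − H(X,Y).
H(X) = 0.8047, H(Y) = 0.9240, H(X,Y) = 1.6640.
I(X;Y) = 0.8047 + 0.9240 − 1.6640 = 0.065 nats.

0.065 nats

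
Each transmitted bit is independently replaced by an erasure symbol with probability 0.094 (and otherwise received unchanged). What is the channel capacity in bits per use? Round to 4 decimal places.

Binary erasure channel: capacity C = 1 − ε.
C = 1 − 0.094 = 0.9060 bits per channel use.

0.9060 bits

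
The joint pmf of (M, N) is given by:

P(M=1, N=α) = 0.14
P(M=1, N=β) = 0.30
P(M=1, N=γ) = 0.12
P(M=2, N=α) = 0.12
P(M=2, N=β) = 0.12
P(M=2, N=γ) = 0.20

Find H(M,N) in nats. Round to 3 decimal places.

H(M,N) = −Σ p(x,y)·ln p(x,y) over all 6 cells.
  cell (1,α): −0.14·ln0.14 = 0.2753
  cell (1,β): −0.30·ln0.30 = 0.3612
  cell (1,γ): −0.12·ln0.12 = 0.2544
  cell (2,α): −0.12·ln0.12 = 0.2544
  cell (2,β): −0.12·ln0.12 = 0.2544
  cell (2,γ): −0.20·ln0.20 = 0.3219
Sum = 1.722 nats.

1.722 nats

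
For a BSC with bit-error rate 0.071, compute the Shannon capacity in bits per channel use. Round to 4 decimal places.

0.6304 bits

Binary symmetric channel: C = 1 − h₂(ε) where h₂ is the binary entropy function.
h₂(0.071) = −0.071·log₂0.071 − 0.929·log₂0.929 = 0.3696.
C = 1 − 0.3696 = 0.6304 bits per channel use.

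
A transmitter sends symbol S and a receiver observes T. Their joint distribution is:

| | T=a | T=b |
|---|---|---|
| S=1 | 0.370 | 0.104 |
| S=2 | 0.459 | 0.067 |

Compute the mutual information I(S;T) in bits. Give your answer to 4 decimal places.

0.0108 bits

Marginals: p(S) = (0.4740, 0.5260), p(T) = (0.8290, 0.1710).
I(S;T) = Σ p(x,y)·log₂[p(x,y)/(p(x)p(y))].
  (1,a): 0.370·log₂(0.9416) = -0.03212
  (1,b): 0.104·log₂(1.2831) = 0.03740
  (2,a): 0.459·log₂(1.0526) = 0.03396
  (2,b): 0.067·log₂(0.7449) = -0.02847
Sum = 0.0108 bits.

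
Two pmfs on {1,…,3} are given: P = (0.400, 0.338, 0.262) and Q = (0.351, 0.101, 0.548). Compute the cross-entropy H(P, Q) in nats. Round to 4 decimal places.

H(P,Q) = −Σ p·ln q.
  −0.400·ln(0.351) = 0.41879
  −0.338·ln(0.101) = 0.77491
  −0.262·ln(0.548) = 0.15759
H(P,Q) = 1.3513 nats.

1.3513 nats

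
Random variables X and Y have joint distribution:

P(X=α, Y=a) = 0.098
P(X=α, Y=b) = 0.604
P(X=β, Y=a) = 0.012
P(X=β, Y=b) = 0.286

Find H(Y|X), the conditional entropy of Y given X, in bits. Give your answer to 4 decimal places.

0.4820 bits

Chain rule: H(Y|X) = H(X,Y) − H(X).
Marginals: p(X) = (0.7020, 0.2980), p(Y) = (0.1100, 0.8900).
H(X,Y) = 1.3608 bits; H(X) = 0.8788 bits.
H(Y|X) = 1.3608 − 0.8788 = 0.4820 bits.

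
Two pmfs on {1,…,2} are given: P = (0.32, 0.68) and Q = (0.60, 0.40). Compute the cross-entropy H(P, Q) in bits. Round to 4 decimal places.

H(P,Q) = −Σ p·log₂ q.
  −0.32·log₂(0.60) = 0.23583
  −0.68·log₂(0.40) = 0.89891
H(P,Q) = 1.1347 bits.

1.1347 bits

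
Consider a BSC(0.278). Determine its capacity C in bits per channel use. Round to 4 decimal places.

Binary symmetric channel: C = 1 − h₂(ε) where h₂ is the binary entropy function.
h₂(0.278) = −0.278·log₂0.278 − 0.722·log₂0.722 = 0.8527.
C = 1 − 0.8527 = 0.1473 bits per channel use.

0.1473 bits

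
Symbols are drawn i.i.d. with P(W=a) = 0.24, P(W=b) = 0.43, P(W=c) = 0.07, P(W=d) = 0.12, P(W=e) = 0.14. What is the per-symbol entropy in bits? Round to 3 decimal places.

2.050 bits

H(W) = −Σ p·log₂ p.
  −(0.24)·log₂(0.24) = 0.4941
  −(0.43)·log₂(0.43) = 0.5236
  −(0.07)·log₂(0.07) = 0.2686
  −(0.12)·log₂(0.12) = 0.3671
  −(0.14)·log₂(0.14) = 0.3971
Sum: 0.4941 + 0.5236 + 0.2686 + 0.3671 + 0.3971 = 2.050 bits.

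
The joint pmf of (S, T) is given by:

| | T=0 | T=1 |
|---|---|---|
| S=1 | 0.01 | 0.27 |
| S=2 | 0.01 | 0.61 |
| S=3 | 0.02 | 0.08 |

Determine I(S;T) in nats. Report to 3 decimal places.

Marginals: p(S) = (0.2800, 0.6200, 0.1000), p(T) = (0.0400, 0.9600).
I(S;T) = H(S) + H(T) − H(S,T).
H(S) = 0.8831, H(T) = 0.1679, H(S,T) = 1.0274.
I(S;T) = 0.8831 + 0.1679 − 1.0274 = 0.024 nats.

0.024 nats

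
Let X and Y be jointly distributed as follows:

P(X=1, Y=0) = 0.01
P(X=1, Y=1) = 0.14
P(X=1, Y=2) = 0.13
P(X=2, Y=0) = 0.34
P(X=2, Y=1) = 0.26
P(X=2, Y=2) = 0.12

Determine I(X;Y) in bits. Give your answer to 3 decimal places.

0.167 bits

Marginals: p(X) = (0.2800, 0.7200), p(Y) = (0.3500, 0.4000, 0.2500).
I(X;Y) = Σ p(x,y)·log₂[p(x,y)/(p(x)p(y))].
  (1,0): 0.01·log₂(0.1020) = -0.0329
  (1,1): 0.14·log₂(1.2500) = 0.0451
  (1,2): 0.13·log₂(1.8571) = 0.1161
  (2,0): 0.34·log₂(1.3492) = 0.1469
  (2,1): 0.26·log₂(0.9028) = -0.0384
  (2,2): 0.12·log₂(0.6667) = -0.0702
Sum = 0.167 bits.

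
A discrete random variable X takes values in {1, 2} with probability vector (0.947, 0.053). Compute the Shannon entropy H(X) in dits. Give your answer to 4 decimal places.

0.0900 dits

H(X) = −Σ p·log₁₀ p.
  −(0.947)·log₁₀(0.947) = 0.02240
  −(0.053)·log₁₀(0.053) = 0.06761
Sum: 0.02240 + 0.06761 = 0.0900 dits.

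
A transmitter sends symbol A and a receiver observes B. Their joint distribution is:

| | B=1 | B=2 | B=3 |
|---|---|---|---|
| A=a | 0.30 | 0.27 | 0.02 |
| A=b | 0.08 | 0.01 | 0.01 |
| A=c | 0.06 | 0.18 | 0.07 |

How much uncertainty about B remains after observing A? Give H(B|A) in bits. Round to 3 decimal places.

Marginals: p(A) = (0.5900, 0.1000, 0.3100), p(B) = (0.4400, 0.4600, 0.1000).
H(B|A) = Σ p(A) · H(B|A=·).
  A=a: p=0.5900, H(B|A=a) = 1.1778
  A=b: p=0.1000, H(B|A=b) = 0.9219
  A=c: p=0.3100, H(B|A=c) = 1.3987
Weighted sum = 1.221 bits.

1.221 bits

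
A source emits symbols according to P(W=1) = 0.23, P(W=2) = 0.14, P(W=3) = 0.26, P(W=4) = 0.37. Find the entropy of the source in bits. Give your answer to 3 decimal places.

H(W) = −Σ p·log₂ p.
  −(0.23)·log₂(0.23) = 0.4877
  −(0.14)·log₂(0.14) = 0.3971
  −(0.26)·log₂(0.26) = 0.5053
  −(0.37)·log₂(0.37) = 0.5307
Sum: 0.4877 + 0.3971 + 0.5053 + 0.5307 = 1.921 bits.

1.921 bits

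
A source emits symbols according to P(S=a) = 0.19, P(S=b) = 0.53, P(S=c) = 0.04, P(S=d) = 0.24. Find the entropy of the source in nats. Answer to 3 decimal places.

1.123 nats

H(S) = −Σ p·ln p.
  −(0.19)·ln(0.19) = 0.3155
  −(0.53)·ln(0.53) = 0.3365
  −(0.04)·ln(0.04) = 0.1288
  −(0.24)·ln(0.24) = 0.3425
Sum: 0.3155 + 0.3365 + 0.1288 + 0.3425 = 1.123 nats.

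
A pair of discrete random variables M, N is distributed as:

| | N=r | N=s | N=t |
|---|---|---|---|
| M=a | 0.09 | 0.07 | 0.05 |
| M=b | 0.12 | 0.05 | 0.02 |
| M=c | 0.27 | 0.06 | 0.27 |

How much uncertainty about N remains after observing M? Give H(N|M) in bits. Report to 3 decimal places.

1.387 bits

Chain rule: H(N|M) = H(M,N) − H(M).
Marginals: p(M) = (0.2100, 0.1900, 0.6000), p(N) = (0.4800, 0.1800, 0.3400).
H(M,N) = 2.7569 bits; H(M) = 1.3702 bits.
H(N|M) = 2.7569 − 1.3702 = 1.387 bits.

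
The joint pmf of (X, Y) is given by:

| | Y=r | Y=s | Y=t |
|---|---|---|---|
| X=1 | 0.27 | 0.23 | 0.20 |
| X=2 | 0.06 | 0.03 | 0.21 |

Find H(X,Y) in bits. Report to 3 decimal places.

2.330 bits

H(X,Y) = −Σ p(x,y)·log₂ p(x,y) over all 6 cells.
  cell (1,r): −0.27·log₂0.27 = 0.5100
  cell (1,s): −0.23·log₂0.23 = 0.4877
  cell (1,t): −0.20·log₂0.20 = 0.4644
  cell (2,r): −0.06·log₂0.06 = 0.2435
  cell (2,s): −0.03·log₂0.03 = 0.1518
  cell (2,t): −0.21·log₂0.21 = 0.4728
Sum = 2.330 bits.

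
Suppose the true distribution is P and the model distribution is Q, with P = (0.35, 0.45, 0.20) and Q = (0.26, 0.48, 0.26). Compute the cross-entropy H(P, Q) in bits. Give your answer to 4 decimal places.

1.5454 bits

H(P,Q) = −Σ p·log₂ q.
  −0.35·log₂(0.26) = 0.68020
  −0.45·log₂(0.48) = 0.47650
  −0.20·log₂(0.26) = 0.38868
H(P,Q) = 1.5454 bits.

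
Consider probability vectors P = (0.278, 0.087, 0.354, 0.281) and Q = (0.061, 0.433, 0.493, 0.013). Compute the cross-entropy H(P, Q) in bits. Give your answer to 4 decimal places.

H(P,Q) = −Σ p·log₂ q.
  −0.278·log₂(0.061) = 1.12174
  −0.087·log₂(0.433) = 0.10506
  −0.354·log₂(0.493) = 0.36120
  −0.281·log₂(0.013) = 1.76056
H(P,Q) = 3.3486 bits.

3.3486 bits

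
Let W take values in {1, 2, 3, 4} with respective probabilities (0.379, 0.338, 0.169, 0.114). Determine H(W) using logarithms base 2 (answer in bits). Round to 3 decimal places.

H(W) = −Σ p·log₂ p.
  −(0.379)·log₂(0.379) = 0.5305
  −(0.338)·log₂(0.338) = 0.5289
  −(0.169)·log₂(0.169) = 0.4335
  −(0.114)·log₂(0.114) = 0.3571
Sum: 0.5305 + 0.5289 + 0.4335 + 0.3571 = 1.850 bits.

1.850 bits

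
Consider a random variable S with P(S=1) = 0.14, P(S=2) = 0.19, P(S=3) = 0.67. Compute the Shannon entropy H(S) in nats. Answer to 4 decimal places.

0.8591 nats

H(S) = −Σ p·ln p.
  −(0.14)·ln(0.14) = 0.27526
  −(0.19)·ln(0.19) = 0.31554
  −(0.67)·ln(0.67) = 0.26832
Sum: 0.27526 + 0.31554 + 0.26832 = 0.8591 nats.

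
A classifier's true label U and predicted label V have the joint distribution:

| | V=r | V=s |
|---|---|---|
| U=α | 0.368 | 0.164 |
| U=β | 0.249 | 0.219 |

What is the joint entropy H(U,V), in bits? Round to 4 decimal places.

1.9378 bits

H(U,V) = −Σ p(x,y)·log₂ p(x,y) over all 4 cells.
  cell (α,r): −0.368·log₂0.368 = 0.53074
  cell (α,s): −0.164·log₂0.164 = 0.42775
  cell (β,r): −0.249·log₂0.249 = 0.49944
  cell (β,s): −0.219·log₂0.219 = 0.47983
Sum = 1.9378 bits.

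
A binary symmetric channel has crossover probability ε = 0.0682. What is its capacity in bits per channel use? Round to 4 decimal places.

0.6408 bits

Binary symmetric channel: C = 1 − h₂(ε) where h₂ is the binary entropy function.
h₂(0.0682) = −0.0682·log₂0.0682 − 0.9318·log₂0.9318 = 0.3592.
C = 1 − 0.3592 = 0.6408 bits per channel use.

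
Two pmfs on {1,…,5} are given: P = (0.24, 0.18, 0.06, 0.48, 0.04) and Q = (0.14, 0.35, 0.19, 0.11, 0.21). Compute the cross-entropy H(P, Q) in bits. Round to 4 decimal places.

H(P,Q) = −Σ p·log₂ q.
  −0.24·log₂(0.14) = 0.68076
  −0.18·log₂(0.35) = 0.27262
  −0.06·log₂(0.19) = 0.14376
  −0.48·log₂(0.11) = 1.52852
  −0.04·log₂(0.21) = 0.09006
H(P,Q) = 2.7157 bits.

2.7157 bits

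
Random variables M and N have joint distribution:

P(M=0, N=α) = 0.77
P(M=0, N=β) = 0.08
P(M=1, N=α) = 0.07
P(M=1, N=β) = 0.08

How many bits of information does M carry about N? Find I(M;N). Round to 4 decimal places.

Marginals: p(M) = (0.8500, 0.1500), p(N) = (0.8400, 0.1600).
I(M;N) = H(M) + H(N) − H(M,N).
H(M) = 0.6098, H(N) = 0.6343, H(M,N) = 1.1419.
I(M;N) = 0.6098 + 0.6343 − 1.1419 = 0.1022 bits.

0.1022 bits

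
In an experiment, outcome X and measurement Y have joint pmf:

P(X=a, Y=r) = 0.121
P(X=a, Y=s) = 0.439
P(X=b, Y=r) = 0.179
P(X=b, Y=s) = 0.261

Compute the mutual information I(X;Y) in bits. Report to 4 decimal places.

0.0307 bits

Marginals: p(X) = (0.5600, 0.4400), p(Y) = (0.3000, 0.7000).
I(X;Y) = Σ p(x,y)·log₂[p(x,y)/(p(x)p(y))].
  (a,r): 0.121·log₂(0.7202) = -0.05729
  (a,s): 0.439·log₂(1.1199) = 0.07172
  (b,r): 0.179·log₂(1.3561) = 0.07866
  (b,s): 0.261·log₂(0.8474) = -0.06235
Sum = 0.0307 bits.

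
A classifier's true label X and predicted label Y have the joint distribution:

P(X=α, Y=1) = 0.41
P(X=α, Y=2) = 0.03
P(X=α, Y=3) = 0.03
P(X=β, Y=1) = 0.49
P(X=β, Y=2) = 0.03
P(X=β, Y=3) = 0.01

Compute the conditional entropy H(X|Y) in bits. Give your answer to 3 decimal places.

0.987 bits

Chain rule: H(X|Y) = H(X,Y) − H(Y).
Marginals: p(X) = (0.4700, 0.5300), p(Y) = (0.9000, 0.0600, 0.0400).
H(X,Y) = 1.5534 bits; H(Y) = 0.5661 bits.
H(X|Y) = 1.5534 − 0.5661 = 0.987 bits.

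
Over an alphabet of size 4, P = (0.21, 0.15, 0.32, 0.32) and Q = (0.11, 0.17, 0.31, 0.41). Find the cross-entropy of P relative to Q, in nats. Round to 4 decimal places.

1.3894 nats

H(P,Q) = −Σ p·ln q.
  −0.21·ln(0.11) = 0.46353
  −0.15·ln(0.17) = 0.26579
  −0.32·ln(0.31) = 0.37478
  −0.32·ln(0.41) = 0.28531
H(P,Q) = 1.3894 nats.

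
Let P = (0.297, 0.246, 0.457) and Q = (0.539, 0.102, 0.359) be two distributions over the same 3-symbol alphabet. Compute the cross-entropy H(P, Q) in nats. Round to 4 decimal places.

1.2133 nats

H(P,Q) = −Σ p·ln q.
  −0.297·ln(0.539) = 0.18356
  −0.246·ln(0.102) = 0.56156
  −0.457·ln(0.359) = 0.46817
H(P,Q) = 1.2133 nats.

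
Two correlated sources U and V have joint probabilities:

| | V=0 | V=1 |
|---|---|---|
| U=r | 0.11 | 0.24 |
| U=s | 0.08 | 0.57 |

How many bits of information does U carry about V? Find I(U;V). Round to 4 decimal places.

0.0374 bits

Marginals: p(U) = (0.3500, 0.6500), p(V) = (0.1900, 0.8100).
I(U;V) = H(U) + H(V) − H(U,V).
H(U) = 0.9341, H(V) = 0.7015, H(U,V) = 1.5982.
I(U;V) = 0.9341 + 0.7015 − 1.5982 = 0.0374 bits.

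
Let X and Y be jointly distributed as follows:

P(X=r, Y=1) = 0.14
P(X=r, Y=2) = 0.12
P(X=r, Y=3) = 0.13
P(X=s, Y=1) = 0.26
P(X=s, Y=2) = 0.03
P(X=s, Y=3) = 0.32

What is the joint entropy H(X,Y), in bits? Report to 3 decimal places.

2.330 bits

H(X,Y) = −Σ p(x,y)·log₂ p(x,y) over all 6 cells.
  cell (r,1): −0.14·log₂0.14 = 0.3971
  cell (r,2): −0.12·log₂0.12 = 0.3671
  cell (r,3): −0.13·log₂0.13 = 0.3826
  cell (s,1): −0.26·log₂0.26 = 0.5053
  cell (s,2): −0.03·log₂0.03 = 0.1518
  cell (s,3): −0.32·log₂0.32 = 0.5260
Sum = 2.330 bits.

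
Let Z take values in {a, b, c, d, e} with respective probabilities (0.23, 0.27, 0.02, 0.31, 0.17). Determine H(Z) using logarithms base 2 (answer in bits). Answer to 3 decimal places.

2.069 bits

H(Z) = −Σ p·log₂ p.
  −(0.23)·log₂(0.23) = 0.4877
  −(0.27)·log₂(0.27) = 0.5100
  −(0.02)·log₂(0.02) = 0.1129
  −(0.31)·log₂(0.31) = 0.5238
  −(0.17)·log₂(0.17) = 0.4346
Sum: 0.4877 + 0.5100 + 0.1129 + 0.5238 + 0.4346 = 2.069 bits.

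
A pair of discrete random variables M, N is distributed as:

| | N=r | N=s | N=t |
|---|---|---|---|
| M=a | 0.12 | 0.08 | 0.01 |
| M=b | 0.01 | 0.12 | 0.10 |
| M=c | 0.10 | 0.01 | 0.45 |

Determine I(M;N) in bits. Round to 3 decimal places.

0.450 bits

Marginals: p(M) = (0.2100, 0.2300, 0.5600), p(N) = (0.2300, 0.2100, 0.5600).
I(M;N) = H(M) + H(N) − H(M,N).
H(M) = 1.4289, H(N) = 1.4289, H(M,N) = 2.4077.
I(M;N) = 1.4289 + 1.4289 − 2.4077 = 0.450 bits.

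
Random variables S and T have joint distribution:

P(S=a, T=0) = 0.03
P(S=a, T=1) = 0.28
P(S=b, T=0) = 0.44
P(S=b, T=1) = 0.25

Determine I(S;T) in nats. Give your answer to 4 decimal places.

Marginals: p(S) = (0.3100, 0.6900), p(T) = (0.4700, 0.5300).
I(S;T) = H(S) + H(T) − H(S,T).
H(S) = 0.6191, H(T) = 0.6913, H(S,T) = 1.1694.
I(S;T) = 0.6191 + 0.6913 − 1.1694 = 0.1410 nats.

0.1410 nats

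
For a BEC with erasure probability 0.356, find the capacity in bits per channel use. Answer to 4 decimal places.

0.6440 bits

Binary erasure channel: capacity C = 1 − ε.
C = 1 − 0.356 = 0.6440 bits per channel use.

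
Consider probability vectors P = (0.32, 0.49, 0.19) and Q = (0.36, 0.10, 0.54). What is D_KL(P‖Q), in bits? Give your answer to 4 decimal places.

D(P‖Q) = Σ p·log₂(p/q).
  0.32·log₂(0.32/0.36) = -0.05438
  0.49·log₂(0.49/0.10) = 1.12346
  0.19·log₂(0.19/0.54) = -0.28632
D(P‖Q) = 0.7828 bits.

0.7828 bits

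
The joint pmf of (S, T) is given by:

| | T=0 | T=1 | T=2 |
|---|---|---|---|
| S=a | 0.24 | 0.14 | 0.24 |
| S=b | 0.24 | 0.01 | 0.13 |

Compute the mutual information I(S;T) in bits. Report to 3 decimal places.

0.079 bits

Marginals: p(S) = (0.6200, 0.3800), p(T) = (0.4800, 0.1500, 0.3700).
I(S;T) = Σ p(x,y)·log₂[p(x,y)/(p(x)p(y))].
  (a,0): 0.24·log₂(0.8065) = -0.0745
  (a,1): 0.14·log₂(1.5054) = 0.0826
  (a,2): 0.24·log₂(1.0462) = 0.0156
  (b,0): 0.24·log₂(1.3158) = 0.0950
  (b,1): 0.01·log₂(0.1754) = -0.0251
  (b,2): 0.13·log₂(0.9246) = -0.0147
Sum = 0.079 bits.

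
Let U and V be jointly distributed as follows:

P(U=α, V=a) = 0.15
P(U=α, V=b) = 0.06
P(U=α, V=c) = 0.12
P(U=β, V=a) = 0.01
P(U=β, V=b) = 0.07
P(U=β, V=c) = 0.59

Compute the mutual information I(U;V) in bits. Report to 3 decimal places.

Marginals: p(U) = (0.3300, 0.6700), p(V) = (0.1600, 0.1300, 0.7100).
I(U;V) = H(U) + H(V) − H(U,V).
H(U) = 0.9149, H(V) = 1.1565, H(U,V) = 1.8053.
I(U;V) = 0.9149 + 1.1565 − 1.8053 = 0.266 bits.

0.266 bits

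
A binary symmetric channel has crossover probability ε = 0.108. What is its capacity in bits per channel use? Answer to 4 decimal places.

Binary symmetric channel: C = 1 − h₂(ε) where h₂ is the binary entropy function.
h₂(0.108) = −0.108·log₂0.108 − 0.892·log₂0.892 = 0.4939.
C = 1 − 0.4939 = 0.5061 bits per channel use.

0.5061 bits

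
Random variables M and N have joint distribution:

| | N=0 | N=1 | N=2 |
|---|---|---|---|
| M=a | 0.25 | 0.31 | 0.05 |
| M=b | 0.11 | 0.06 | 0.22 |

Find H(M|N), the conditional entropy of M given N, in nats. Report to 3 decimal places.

0.515 nats

Marginals: p(M) = (0.6100, 0.3900), p(N) = (0.3600, 0.3700, 0.2700).
H(M|N) = Σ p(N) · H(M|N=·).
  N=0: p=0.3600, H(M|N=0) = 0.6155
  N=1: p=0.3700, H(M|N=1) = 0.4432
  N=2: p=0.2700, H(M|N=2) = 0.4792
Weighted sum = 0.515 nats.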